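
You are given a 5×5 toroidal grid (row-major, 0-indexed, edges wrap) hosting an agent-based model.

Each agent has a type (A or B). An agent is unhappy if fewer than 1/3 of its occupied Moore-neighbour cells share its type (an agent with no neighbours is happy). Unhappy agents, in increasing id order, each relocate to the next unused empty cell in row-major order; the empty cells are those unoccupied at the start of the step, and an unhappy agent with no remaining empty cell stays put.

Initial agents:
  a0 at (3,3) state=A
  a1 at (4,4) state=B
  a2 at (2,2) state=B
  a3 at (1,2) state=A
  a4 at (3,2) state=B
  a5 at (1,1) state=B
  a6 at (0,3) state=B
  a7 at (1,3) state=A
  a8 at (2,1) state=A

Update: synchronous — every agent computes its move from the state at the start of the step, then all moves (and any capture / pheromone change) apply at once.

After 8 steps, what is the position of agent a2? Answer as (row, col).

(2, 2)

t=1: a0@(0,0):A a1@(4,4):B a2@(2,2):B a3@(1,2):A a4@(3,2):B a5@(1,1):B a6@(0,3):B a7@(1,3):A a8@(0,1):A
t=2: a0@(0,0):A a1@(4,4):B a2@(2,2):B a3@(1,2):A a4@(3,2):B a5@(0,2):B a6@(0,3):B a7@(1,3):A a8@(0,1):A
t=3: a0@(0,0):A a1@(4,4):B a2@(2,2):B a3@(1,2):A a4@(3,2):B a5@(0,4):B a6@(0,3):B a7@(1,0):A a8@(0,1):A
t=4: (unchanged — steady state)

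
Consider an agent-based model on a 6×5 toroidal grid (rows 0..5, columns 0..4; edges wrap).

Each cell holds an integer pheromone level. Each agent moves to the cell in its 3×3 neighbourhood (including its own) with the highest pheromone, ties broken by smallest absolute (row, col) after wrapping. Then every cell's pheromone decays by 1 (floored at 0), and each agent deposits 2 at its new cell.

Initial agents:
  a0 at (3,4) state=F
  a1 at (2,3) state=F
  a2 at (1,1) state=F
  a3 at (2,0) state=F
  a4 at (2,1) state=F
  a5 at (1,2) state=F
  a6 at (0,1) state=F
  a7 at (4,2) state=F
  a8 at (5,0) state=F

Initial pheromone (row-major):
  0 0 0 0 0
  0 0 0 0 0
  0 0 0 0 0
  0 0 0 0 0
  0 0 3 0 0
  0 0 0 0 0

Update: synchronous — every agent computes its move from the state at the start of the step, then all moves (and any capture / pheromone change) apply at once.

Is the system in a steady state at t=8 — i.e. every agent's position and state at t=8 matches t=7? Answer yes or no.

yes

t=1: a0@(2,0) a1@(1,2) a2@(0,0) a3@(1,0) a4@(1,0) a5@(0,1) a6@(0,0) a7@(4,2) a8@(0,0) | pheromone: 6 2 0 0 0 / 4 0 2 0 0 / 2 0 0 0 0 / 0 0 0 0 0 / 0 0 4 0 0 / 0 0 0 0 0
t=2: a0@(1,0) a1@(0,1) a2@(0,0) a3@(0,0) a4@(0,0) a5@(0,0) a6@(0,0) a7@(4,2) a8@(0,0) | pheromone: 17 3 0 0 0 / 5 0 1 0 0 / 1 0 0 0 0 / 0 0 0 0 0 / 0 0 5 0 0 / 0 0 0 0 0
t=3: a0@(0,0) a1@(0,0) a2@(0,0) a3@(0,0) a4@(0,0) a5@(0,0) a6@(0,0) a7@(4,2) a8@(0,0) | pheromone: 32 2 0 0 0 / 4 0 0 0 0 / 0 0 0 0 0 / 0 0 0 0 0 / 0 0 6 0 0 / 0 0 0 0 0
t=4: a0@(0,0) a1@(0,0) a2@(0,0) a3@(0,0) a4@(0,0) a5@(0,0) a6@(0,0) a7@(4,2) a8@(0,0) | pheromone: 47 1 0 0 0 / 3 0 0 0 0 / 0 0 0 0 0 / 0 0 0 0 0 / 0 0 7 0 0 / 0 0 0 0 0
t=5: a0@(0,0) a1@(0,0) a2@(0,0) a3@(0,0) a4@(0,0) a5@(0,0) a6@(0,0) a7@(4,2) a8@(0,0) | pheromone: 62 0 0 0 0 / 2 0 0 0 0 / 0 0 0 0 0 / 0 0 0 0 0 / 0 0 8 0 0 / 0 0 0 0 0
t=6: a0@(0,0) a1@(0,0) a2@(0,0) a3@(0,0) a4@(0,0) a5@(0,0) a6@(0,0) a7@(4,2) a8@(0,0) | pheromone: 77 0 0 0 0 / 1 0 0 0 0 / 0 0 0 0 0 / 0 0 0 0 0 / 0 0 9 0 0 / 0 0 0 0 0
t=7: a0@(0,0) a1@(0,0) a2@(0,0) a3@(0,0) a4@(0,0) a5@(0,0) a6@(0,0) a7@(4,2) a8@(0,0) | pheromone: 92 0 0 0 0 / 0 0 0 0 0 / 0 0 0 0 0 / 0 0 0 0 0 / 0 0 10 0 0 / 0 0 0 0 0
t=8: a0@(0,0) a1@(0,0) a2@(0,0) a3@(0,0) a4@(0,0) a5@(0,0) a6@(0,0) a7@(4,2) a8@(0,0) | pheromone: 107 0 0 0 0 / 0 0 0 0 0 / 0 0 0 0 0 / 0 0 0 0 0 / 0 0 11 0 0 / 0 0 0 0 0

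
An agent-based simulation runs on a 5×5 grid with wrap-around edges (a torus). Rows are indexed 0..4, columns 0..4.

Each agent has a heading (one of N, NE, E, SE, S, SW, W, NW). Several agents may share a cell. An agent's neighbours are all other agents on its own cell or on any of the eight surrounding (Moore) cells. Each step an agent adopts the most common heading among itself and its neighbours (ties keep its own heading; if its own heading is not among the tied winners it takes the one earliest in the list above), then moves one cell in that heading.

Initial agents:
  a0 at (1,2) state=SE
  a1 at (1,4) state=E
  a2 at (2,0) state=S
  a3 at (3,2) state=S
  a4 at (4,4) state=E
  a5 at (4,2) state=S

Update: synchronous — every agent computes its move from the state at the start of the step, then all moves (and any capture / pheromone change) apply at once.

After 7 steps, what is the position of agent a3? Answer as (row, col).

t=1: a0@(2,3):SE a1@(1,0):E a2@(3,0):S a3@(4,2):S a4@(4,0):E a5@(0,2):S
t=2: a0@(3,4):SE a1@(1,1):E a2@(4,0):S a3@(0,2):S a4@(4,1):E a5@(1,2):S
t=3: a0@(4,0):SE a1@(2,1):S a2@(0,0):S a3@(1,2):S a4@(0,1):S a5@(2,2):S
t=4: a0@(0,0):S a1@(3,1):S a2@(1,0):S a3@(2,2):S a4@(1,1):S a5@(3,2):S
t=5: a0@(1,0):S a1@(4,1):S a2@(2,0):S a3@(3,2):S a4@(2,1):S a5@(4,2):S
t=6: a0@(2,0):S a1@(0,1):S a2@(3,0):S a3@(4,2):S a4@(3,1):S a5@(0,2):S
t=7: a0@(3,0):S a1@(1,1):S a2@(4,0):S a3@(0,2):S a4@(4,1):S a5@(1,2):S

(0, 2)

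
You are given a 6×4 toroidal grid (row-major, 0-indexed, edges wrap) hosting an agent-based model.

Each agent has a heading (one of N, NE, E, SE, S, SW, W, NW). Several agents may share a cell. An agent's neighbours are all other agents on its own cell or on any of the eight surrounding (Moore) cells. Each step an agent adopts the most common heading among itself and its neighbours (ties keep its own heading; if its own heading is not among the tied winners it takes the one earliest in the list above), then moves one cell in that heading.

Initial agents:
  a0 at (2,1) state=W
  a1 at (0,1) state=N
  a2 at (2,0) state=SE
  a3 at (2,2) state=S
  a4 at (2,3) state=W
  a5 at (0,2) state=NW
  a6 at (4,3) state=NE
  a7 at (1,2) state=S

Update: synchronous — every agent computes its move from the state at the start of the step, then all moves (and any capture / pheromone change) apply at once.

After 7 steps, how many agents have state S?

8

t=1: a0@(3,1):S a1@(5,1):N a2@(2,3):W a3@(3,2):S a4@(3,3):S a5@(5,1):NW a6@(3,0):NE a7@(2,2):S
t=2: a0@(4,1):S a1@(4,1):N a2@(3,3):S a3@(4,2):S a4@(4,3):S a5@(4,0):NW a6@(4,0):S a7@(3,2):S
t=3: a0@(5,1):S a1@(5,1):S a2@(4,3):S a3@(5,2):S a4@(5,3):S a5@(5,0):S a6@(5,0):S a7@(4,2):S
t=4: a0@(0,1):S a1@(0,1):S a2@(5,3):S a3@(0,2):S a4@(0,3):S a5@(0,0):S a6@(0,0):S a7@(5,2):S
t=5: a0@(1,1):S a1@(1,1):S a2@(0,3):S a3@(1,2):S a4@(1,3):S a5@(1,0):S a6@(1,0):S a7@(0,2):S
t=6: a0@(2,1):S a1@(2,1):S a2@(1,3):S a3@(2,2):S a4@(2,3):S a5@(2,0):S a6@(2,0):S a7@(1,2):S
t=7: a0@(3,1):S a1@(3,1):S a2@(2,3):S a3@(3,2):S a4@(3,3):S a5@(3,0):S a6@(3,0):S a7@(2,2):S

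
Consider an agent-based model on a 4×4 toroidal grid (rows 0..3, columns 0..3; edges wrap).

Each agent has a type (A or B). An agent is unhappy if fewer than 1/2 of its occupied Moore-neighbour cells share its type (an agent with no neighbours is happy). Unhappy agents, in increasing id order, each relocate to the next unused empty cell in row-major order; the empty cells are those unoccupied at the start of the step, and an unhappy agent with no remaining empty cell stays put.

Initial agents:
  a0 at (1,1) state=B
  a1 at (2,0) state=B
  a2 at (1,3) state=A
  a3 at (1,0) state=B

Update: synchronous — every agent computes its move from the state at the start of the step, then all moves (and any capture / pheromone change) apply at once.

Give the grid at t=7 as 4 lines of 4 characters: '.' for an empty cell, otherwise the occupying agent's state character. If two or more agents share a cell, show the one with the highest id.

t=1: a0@(1,1):B a1@(2,0):B a2@(0,0):A a3@(1,0):B
t=2: a0@(1,1):B a1@(2,0):B a2@(0,1):A a3@(1,0):B
t=3: a0@(1,1):B a1@(2,0):B a2@(0,0):A a3@(1,0):B
t=4: a0@(1,1):B a1@(2,0):B a2@(0,1):A a3@(1,0):B
t=5: a0@(1,1):B a1@(2,0):B a2@(0,0):A a3@(1,0):B
t=6: a0@(1,1):B a1@(2,0):B a2@(0,1):A a3@(1,0):B
t=7: a0@(1,1):B a1@(2,0):B a2@(0,0):A a3@(1,0):B

A...
BB..
B...
....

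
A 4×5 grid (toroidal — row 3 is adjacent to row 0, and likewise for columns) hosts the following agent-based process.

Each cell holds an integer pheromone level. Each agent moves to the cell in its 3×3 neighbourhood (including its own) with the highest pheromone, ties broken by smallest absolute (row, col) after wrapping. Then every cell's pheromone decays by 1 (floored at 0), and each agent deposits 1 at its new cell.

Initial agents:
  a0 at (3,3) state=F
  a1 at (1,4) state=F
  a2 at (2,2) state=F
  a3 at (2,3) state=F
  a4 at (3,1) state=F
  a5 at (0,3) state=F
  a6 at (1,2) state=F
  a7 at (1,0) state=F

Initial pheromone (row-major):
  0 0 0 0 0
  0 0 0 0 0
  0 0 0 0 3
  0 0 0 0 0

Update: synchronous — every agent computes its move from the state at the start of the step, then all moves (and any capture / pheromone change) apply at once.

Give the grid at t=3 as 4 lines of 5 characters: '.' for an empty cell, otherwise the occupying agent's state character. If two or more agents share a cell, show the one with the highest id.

F....
.....
....F
.....

t=1: a0@(2,4) a1@(2,4) a2@(1,1) a3@(2,4) a4@(0,0) a5@(0,2) a6@(0,1) a7@(2,4) | pheromone: 1 1 1 0 0 / 0 1 0 0 0 / 0 0 0 0 6 / 0 0 0 0 0
t=2: a0@(2,4) a1@(2,4) a2@(0,0) a3@(2,4) a4@(0,0) a5@(0,1) a6@(0,0) a7@(2,4) | pheromone: 3 1 0 0 0 / 0 0 0 0 0 / 0 0 0 0 9 / 0 0 0 0 0
t=3: a0@(2,4) a1@(2,4) a2@(0,0) a3@(2,4) a4@(0,0) a5@(0,0) a6@(0,0) a7@(2,4) | pheromone: 6 0 0 0 0 / 0 0 0 0 0 / 0 0 0 0 12 / 0 0 0 0 0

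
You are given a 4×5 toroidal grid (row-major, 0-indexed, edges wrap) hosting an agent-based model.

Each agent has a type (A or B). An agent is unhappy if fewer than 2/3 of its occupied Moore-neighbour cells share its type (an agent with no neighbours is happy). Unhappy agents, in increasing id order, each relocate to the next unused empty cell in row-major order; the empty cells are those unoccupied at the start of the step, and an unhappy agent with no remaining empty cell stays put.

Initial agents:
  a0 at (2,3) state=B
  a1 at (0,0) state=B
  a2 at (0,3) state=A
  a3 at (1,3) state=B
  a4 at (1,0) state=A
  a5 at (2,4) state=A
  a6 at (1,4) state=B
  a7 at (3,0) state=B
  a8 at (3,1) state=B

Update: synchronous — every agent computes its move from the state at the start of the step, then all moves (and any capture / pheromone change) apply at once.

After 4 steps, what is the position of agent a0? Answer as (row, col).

t=1: a0@(2,3):B a1@(0,0):B a2@(0,1):A a3@(0,2):B a4@(0,4):A a5@(1,1):A a6@(1,2):B a7@(3,0):B a8@(3,1):B
t=2: a0@(2,3):B a1@(0,3):B a2@(1,0):A a3@(1,3):B a4@(1,4):A a5@(2,0):A a6@(2,1):B a7@(2,2):B a8@(3,1):B
t=3: a0@(2,3):B a1@(0,0):B a2@(1,0):A a3@(1,3):B a4@(0,1):A a5@(0,2):A a6@(0,4):B a7@(2,2):B a8@(3,1):B
t=4: a0@(2,3):B a1@(0,3):B a2@(1,1):A a3@(1,3):B a4@(1,2):A a5@(1,4):A a6@(0,4):B a7@(2,2):B a8@(2,0):B

(2, 3)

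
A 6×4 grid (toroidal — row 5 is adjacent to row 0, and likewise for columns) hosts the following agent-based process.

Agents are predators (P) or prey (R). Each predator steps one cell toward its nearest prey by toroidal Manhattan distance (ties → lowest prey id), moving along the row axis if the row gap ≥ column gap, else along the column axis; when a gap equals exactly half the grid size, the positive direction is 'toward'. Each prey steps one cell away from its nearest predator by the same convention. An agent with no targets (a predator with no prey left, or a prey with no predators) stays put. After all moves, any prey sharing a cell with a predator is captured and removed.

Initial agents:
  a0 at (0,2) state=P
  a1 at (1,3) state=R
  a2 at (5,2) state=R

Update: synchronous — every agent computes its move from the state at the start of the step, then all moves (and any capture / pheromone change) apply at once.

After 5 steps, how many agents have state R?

2

t=1: a0@(5,2):P a1@(2,3):R a2@(4,2):R
t=2: a0@(4,2):P a1@(1,3):R a2@(3,2):R
t=3: a0@(3,2):P a1@(0,3):R a2@(2,2):R
t=4: a0@(2,2):P a1@(5,3):R a2@(1,2):R
t=5: a0@(1,2):P a1@(4,3):R a2@(0,2):R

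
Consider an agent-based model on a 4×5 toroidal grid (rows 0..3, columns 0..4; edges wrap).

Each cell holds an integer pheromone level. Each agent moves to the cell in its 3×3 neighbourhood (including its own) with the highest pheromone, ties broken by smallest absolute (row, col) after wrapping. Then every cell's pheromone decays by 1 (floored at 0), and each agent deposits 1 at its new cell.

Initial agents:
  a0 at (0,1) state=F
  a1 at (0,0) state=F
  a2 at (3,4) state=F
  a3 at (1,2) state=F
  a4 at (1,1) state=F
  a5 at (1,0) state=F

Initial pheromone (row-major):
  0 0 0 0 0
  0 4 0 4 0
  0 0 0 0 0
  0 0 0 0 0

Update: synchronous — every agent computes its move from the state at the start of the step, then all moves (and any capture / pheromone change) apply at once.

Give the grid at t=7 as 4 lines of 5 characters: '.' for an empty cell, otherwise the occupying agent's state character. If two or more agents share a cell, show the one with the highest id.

t=1: a0@(1,1) a1@(1,1) a2@(0,0) a3@(1,1) a4@(1,1) a5@(1,1) | pheromone: 1 0 0 0 0 / 0 8 0 3 0 / 0 0 0 0 0 / 0 0 0 0 0
t=2: a0@(1,1) a1@(1,1) a2@(1,1) a3@(1,1) a4@(1,1) a5@(1,1) | pheromone: 0 0 0 0 0 / 0 13 0 2 0 / 0 0 0 0 0 / 0 0 0 0 0
t=3: a0@(1,1) a1@(1,1) a2@(1,1) a3@(1,1) a4@(1,1) a5@(1,1) | pheromone: 0 0 0 0 0 / 0 18 0 1 0 / 0 0 0 0 0 / 0 0 0 0 0
t=4: a0@(1,1) a1@(1,1) a2@(1,1) a3@(1,1) a4@(1,1) a5@(1,1) | pheromone: 0 0 0 0 0 / 0 23 0 0 0 / 0 0 0 0 0 / 0 0 0 0 0
t=5: a0@(1,1) a1@(1,1) a2@(1,1) a3@(1,1) a4@(1,1) a5@(1,1) | pheromone: 0 0 0 0 0 / 0 28 0 0 0 / 0 0 0 0 0 / 0 0 0 0 0
t=6: a0@(1,1) a1@(1,1) a2@(1,1) a3@(1,1) a4@(1,1) a5@(1,1) | pheromone: 0 0 0 0 0 / 0 33 0 0 0 / 0 0 0 0 0 / 0 0 0 0 0
t=7: a0@(1,1) a1@(1,1) a2@(1,1) a3@(1,1) a4@(1,1) a5@(1,1) | pheromone: 0 0 0 0 0 / 0 38 0 0 0 / 0 0 0 0 0 / 0 0 0 0 0

.....
.F...
.....
.....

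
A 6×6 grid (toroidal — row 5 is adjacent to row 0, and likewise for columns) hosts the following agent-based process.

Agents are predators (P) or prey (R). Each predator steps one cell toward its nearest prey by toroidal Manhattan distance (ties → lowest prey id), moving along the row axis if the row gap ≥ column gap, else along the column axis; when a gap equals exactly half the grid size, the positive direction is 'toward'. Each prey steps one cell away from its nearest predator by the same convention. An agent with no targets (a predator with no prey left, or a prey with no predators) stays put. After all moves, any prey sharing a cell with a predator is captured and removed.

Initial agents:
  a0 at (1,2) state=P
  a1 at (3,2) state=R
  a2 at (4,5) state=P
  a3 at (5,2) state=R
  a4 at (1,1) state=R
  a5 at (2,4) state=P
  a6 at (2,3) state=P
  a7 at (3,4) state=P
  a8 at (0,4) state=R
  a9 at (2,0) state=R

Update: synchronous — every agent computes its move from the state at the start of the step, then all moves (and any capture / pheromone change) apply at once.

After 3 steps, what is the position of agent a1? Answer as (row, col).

(5, 1)

t=1: a0@(1,1):P a1@(4,2):R a2@(5,5):P a3@(4,2):R a4@(1,0):R a5@(1,4):P a6@(3,3):P a7@(3,3):P a8@(5,4):R a9@(2,1):R
t=2: a0@(1,0):P a1@(5,2):R a2@(5,4):P a3@(5,2):R a5@(1,5):P a6@(4,3):P a7@(4,3):P a8@(5,3):R a9@(3,1):R
t=3: a0@(2,0):P a1@(5,1):R a2@(5,3):P a3@(5,1):R a5@(0,5):P a6@(5,3):P a7@(5,3):P a8@(5,2):R a9@(4,1):R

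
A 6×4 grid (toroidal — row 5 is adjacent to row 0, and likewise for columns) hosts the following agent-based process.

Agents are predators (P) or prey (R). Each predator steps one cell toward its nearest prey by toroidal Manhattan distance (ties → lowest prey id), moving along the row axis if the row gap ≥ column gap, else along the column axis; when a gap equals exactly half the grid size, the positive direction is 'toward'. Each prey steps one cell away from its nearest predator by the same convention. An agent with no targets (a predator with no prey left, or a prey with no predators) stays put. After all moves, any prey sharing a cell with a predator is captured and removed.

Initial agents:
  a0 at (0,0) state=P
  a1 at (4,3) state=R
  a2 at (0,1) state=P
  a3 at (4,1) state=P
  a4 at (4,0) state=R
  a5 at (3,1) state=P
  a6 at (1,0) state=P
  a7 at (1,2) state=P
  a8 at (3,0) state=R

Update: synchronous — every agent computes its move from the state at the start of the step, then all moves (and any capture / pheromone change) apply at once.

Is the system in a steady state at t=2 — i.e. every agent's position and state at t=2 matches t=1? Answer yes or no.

no

t=1: a0@(5,0):P a1@(4,2):R a2@(5,1):P a3@(4,0):P a4@(4,3):R a5@(3,0):P a6@(2,0):P a7@(2,2):P a8@(3,3):R
t=2: a0@(4,0):P a2@(4,1):P a3@(4,3):P a4@(4,2):R a5@(3,3):P a6@(3,0):P a7@(3,2):P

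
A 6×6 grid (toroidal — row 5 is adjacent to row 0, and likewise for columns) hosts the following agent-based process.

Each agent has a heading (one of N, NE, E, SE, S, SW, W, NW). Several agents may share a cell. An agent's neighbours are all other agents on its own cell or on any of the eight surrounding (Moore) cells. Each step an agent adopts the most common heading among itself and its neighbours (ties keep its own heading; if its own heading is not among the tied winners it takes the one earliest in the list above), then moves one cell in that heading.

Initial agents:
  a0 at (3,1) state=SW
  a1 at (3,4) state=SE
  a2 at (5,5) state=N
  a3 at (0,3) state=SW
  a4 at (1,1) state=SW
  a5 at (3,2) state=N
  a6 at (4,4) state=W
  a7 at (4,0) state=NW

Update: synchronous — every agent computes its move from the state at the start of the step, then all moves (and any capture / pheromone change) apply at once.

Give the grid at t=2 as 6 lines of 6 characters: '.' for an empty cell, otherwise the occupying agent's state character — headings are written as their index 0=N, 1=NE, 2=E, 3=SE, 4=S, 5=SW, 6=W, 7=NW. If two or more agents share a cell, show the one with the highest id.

......
..0...
.5....
.....5
..6.5.
3....5

t=1: a0@(4,0):SW a1@(4,5):SE a2@(4,5):N a3@(1,2):SW a4@(2,0):SW a5@(2,2):N a6@(4,3):W a7@(3,5):NW
t=2: a0@(5,5):SW a1@(5,0):SE a2@(3,5):N a3@(2,1):SW a4@(3,5):SW a5@(1,2):N a6@(4,2):W a7@(4,4):SW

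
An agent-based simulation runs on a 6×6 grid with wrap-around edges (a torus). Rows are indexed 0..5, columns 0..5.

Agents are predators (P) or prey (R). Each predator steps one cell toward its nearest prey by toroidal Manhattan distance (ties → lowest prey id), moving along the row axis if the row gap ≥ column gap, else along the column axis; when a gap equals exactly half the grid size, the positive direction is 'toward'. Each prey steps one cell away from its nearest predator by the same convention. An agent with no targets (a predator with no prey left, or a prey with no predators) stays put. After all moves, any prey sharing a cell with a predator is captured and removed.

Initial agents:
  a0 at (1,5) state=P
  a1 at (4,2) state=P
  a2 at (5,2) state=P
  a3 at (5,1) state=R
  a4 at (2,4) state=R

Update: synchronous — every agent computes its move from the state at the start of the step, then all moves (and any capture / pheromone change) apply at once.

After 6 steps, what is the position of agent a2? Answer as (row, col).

(5, 2)

t=1: a0@(2,5):P a1@(5,2):P a2@(5,1):P a3@(5,0):R a4@(3,4):R
t=2: a0@(3,5):P a1@(5,1):P a2@(5,0):P a3@(5,5):R a4@(4,4):R
t=3: a0@(4,5):P a1@(5,0):P a2@(5,5):P a3@(5,4):R a4@(5,4):R
t=4: a0@(5,5):P a1@(5,5):P a2@(5,4):P a3@(5,3):R a4@(5,3):R
t=5: a0@(5,4):P a1@(5,4):P a2@(5,3):P a3@(5,2):R a4@(5,2):R
t=6: a0@(5,3):P a1@(5,3):P a2@(5,2):P a3@(5,1):R a4@(5,1):R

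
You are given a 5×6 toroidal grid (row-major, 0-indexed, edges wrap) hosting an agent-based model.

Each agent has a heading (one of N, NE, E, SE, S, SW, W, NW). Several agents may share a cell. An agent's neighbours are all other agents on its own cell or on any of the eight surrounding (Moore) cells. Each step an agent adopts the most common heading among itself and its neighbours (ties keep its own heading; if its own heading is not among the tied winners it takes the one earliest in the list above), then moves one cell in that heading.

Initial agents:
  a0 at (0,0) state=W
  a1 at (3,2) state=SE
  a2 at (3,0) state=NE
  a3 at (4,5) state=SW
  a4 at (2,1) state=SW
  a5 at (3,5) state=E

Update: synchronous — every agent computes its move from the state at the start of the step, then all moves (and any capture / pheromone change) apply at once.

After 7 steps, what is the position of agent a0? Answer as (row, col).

t=1: a0@(0,5):W a1@(4,3):SE a2@(4,5):SW a3@(0,4):SW a4@(3,0):SW a5@(3,0):E
t=2: a0@(1,4):SW a1@(0,4):SE a2@(0,4):SW a3@(1,3):SW a4@(4,5):SW a5@(4,5):SW
t=3: a0@(2,3):SW a1@(1,3):SW a2@(1,3):SW a3@(2,2):SW a4@(0,4):SW a5@(0,4):SW
t=4: a0@(3,2):SW a1@(2,2):SW a2@(2,2):SW a3@(3,1):SW a4@(1,3):SW a5@(1,3):SW
t=5: a0@(4,1):SW a1@(3,1):SW a2@(3,1):SW a3@(4,0):SW a4@(2,2):SW a5@(2,2):SW
t=6: a0@(0,0):SW a1@(4,0):SW a2@(4,0):SW a3@(0,5):SW a4@(3,1):SW a5@(3,1):SW
t=7: a0@(1,5):SW a1@(0,5):SW a2@(0,5):SW a3@(1,4):SW a4@(4,0):SW a5@(4,0):SW

(1, 5)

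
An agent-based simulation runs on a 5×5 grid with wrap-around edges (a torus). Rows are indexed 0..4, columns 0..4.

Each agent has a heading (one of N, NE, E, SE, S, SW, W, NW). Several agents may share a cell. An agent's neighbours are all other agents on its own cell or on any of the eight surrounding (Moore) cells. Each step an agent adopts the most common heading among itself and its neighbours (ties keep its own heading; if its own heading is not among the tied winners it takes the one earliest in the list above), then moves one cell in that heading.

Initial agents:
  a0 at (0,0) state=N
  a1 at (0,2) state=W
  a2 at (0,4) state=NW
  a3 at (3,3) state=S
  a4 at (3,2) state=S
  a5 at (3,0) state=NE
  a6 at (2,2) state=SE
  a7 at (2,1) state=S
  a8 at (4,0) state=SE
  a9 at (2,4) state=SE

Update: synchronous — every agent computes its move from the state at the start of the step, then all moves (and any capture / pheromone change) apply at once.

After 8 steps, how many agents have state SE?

t=1: a0@(4,0):N a1@(0,1):W a2@(4,3):NW a3@(4,3):S a4@(4,2):S a5@(4,1):SE a6@(3,2):S a7@(3,1):S a8@(0,1):SE a9@(3,0):SE
t=2: a0@(0,1):SE a1@(1,2):SE a2@(0,3):S a3@(0,3):S a4@(0,2):S a5@(0,2):SE a6@(4,2):S a7@(4,1):S a8@(1,2):SE a9@(4,1):SE
t=3: a0@(1,2):SE a1@(2,3):SE a2@(1,3):S a3@(1,3):S a4@(1,2):S a5@(1,3):SE a6@(0,2):S a7@(0,1):S a8@(2,3):SE a9@(0,2):SE
t=4: a0@(2,3):SE a1@(3,4):SE a2@(2,4):SE a3@(2,4):SE a4@(2,2):S a5@(2,4):SE a6@(1,2):S a7@(1,1):S a8@(3,4):SE a9@(1,2):S
t=5: a0@(3,4):SE a1@(4,0):SE a2@(3,0):SE a3@(3,0):SE a4@(3,2):S a5@(3,0):SE a6@(2,2):S a7@(2,1):S a8@(4,0):SE a9@(2,2):S
t=6: a0@(4,0):SE a1@(0,1):SE a2@(4,1):SE a3@(4,1):SE a4@(4,2):S a5@(4,1):SE a6@(3,2):S a7@(3,1):S a8@(0,1):SE a9@(3,2):S
t=7: a0@(0,1):SE a1@(1,2):SE a2@(0,2):SE a3@(0,2):SE a4@(0,3):SE a5@(0,2):SE a6@(4,2):S a7@(4,1):S a8@(1,2):SE a9@(4,2):S
t=8: a0@(1,2):SE a1@(2,3):SE a2@(1,3):SE a3@(1,3):SE a4@(1,4):SE a5@(1,3):SE a6@(0,3):SE a7@(0,2):SE a8@(2,3):SE a9@(0,3):SE

10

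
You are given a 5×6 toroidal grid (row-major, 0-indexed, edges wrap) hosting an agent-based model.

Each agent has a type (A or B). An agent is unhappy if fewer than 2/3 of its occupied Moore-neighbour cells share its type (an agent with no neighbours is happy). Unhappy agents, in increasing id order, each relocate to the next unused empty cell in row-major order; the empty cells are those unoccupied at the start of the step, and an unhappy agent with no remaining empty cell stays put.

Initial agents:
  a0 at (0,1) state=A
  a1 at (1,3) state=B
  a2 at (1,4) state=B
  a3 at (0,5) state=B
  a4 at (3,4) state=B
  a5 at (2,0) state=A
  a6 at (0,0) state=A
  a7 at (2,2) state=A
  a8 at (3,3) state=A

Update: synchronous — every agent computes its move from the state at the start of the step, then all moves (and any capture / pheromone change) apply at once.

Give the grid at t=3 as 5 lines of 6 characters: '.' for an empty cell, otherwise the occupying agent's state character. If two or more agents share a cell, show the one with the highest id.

t=1: a0@(0,1):A a1@(0,2):B a2@(1,4):B a3@(0,3):B a4@(0,4):B a5@(2,0):A a6@(1,0):A a7@(1,1):A a8@(1,2):A
t=2: a0@(0,1):A a1@(0,0):B a2@(1,4):B a3@(0,3):B a4@(0,4):B a5@(2,0):A a6@(1,0):A a7@(1,1):A a8@(0,5):A
t=3: a0@(0,1):A a1@(0,2):B a2@(1,4):B a3@(0,3):B a4@(0,4):B a5@(2,0):A a6@(1,0):A a7@(1,1):A a8@(1,2):A

.ABBB.
AAA.B.
A.....
......
......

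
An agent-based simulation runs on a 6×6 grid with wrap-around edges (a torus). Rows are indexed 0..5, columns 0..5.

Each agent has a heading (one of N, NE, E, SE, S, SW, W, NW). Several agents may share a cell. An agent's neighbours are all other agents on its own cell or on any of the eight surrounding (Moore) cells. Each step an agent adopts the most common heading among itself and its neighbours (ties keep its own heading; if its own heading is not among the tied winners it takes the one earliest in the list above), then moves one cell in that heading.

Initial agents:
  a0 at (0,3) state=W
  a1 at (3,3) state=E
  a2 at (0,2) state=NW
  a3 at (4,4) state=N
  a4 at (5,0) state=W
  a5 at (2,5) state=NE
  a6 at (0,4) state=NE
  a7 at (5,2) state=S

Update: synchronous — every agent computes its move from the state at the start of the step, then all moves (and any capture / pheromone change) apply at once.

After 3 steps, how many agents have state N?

t=1: a0@(0,2):W a1@(3,4):E a2@(5,1):NW a3@(3,4):N a4@(5,5):W a5@(1,0):NE a6@(5,5):NE a7@(0,2):S
t=2: a0@(0,1):W a1@(3,5):E a2@(4,0):NW a3@(2,4):N a4@(5,4):W a5@(0,1):NE a6@(4,0):NE a7@(1,2):S
t=3: a0@(0,0):W a1@(3,0):E a2@(3,5):NW a3@(1,4):N a4@(5,3):W a5@(5,2):NE a6@(3,1):NE a7@(2,2):S

1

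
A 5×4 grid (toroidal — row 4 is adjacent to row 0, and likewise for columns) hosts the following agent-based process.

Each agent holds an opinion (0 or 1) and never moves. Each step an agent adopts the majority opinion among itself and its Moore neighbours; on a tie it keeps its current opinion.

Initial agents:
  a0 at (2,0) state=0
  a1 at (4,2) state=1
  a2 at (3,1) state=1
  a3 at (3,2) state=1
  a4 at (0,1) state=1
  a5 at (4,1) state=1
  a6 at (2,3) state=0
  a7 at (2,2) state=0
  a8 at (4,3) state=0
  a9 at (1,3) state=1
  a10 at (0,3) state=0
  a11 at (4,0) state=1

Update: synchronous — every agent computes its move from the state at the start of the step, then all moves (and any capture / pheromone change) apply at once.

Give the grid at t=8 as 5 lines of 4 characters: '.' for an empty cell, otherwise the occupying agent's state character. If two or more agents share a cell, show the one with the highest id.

.1.1
...0
0.10
.11.
1111

t=1: a0@(2,0):0 a1@(4,2):1 a2@(3,1):1 a3@(3,2):1 a4@(0,1):1 a5@(4,1):1 a6@(2,3):0 a7@(2,2):1 a8@(4,3):1 a9@(1,3):0 a10@(0,3):1 a11@(4,0):1
t=2: (unchanged — steady state)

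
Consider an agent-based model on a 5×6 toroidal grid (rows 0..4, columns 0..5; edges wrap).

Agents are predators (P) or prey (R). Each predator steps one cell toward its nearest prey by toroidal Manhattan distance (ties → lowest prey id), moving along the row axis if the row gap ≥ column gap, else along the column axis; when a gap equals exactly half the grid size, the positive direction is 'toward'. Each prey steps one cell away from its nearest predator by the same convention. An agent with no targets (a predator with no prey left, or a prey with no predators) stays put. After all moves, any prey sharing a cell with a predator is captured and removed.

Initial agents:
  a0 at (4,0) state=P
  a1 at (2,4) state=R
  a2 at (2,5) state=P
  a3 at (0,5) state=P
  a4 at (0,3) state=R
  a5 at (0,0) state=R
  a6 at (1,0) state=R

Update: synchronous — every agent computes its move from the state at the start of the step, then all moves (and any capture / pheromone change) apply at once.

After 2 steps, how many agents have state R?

t=1: a0@(0,0):P a1@(2,3):R a2@(2,4):P a3@(0,0):P a4@(0,2):R a5@(1,0):R a6@(2,0):R
t=2: a0@(1,0):P a1@(2,2):R a2@(2,3):P a3@(1,0):P a4@(0,3):R a5@(2,0):R a6@(3,0):R

4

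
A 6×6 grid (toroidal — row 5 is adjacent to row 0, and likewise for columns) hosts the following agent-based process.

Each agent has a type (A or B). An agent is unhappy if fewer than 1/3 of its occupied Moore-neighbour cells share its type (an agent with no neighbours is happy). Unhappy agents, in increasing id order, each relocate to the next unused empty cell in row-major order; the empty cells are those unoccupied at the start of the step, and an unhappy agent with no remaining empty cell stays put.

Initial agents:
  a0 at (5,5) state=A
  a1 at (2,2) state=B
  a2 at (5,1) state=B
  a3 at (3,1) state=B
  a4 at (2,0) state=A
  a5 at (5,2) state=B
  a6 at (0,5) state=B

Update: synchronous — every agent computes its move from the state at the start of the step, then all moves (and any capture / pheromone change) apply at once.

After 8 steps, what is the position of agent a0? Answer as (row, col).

(0, 0)

t=1: a0@(0,0):A a1@(2,2):B a2@(5,1):B a3@(3,1):B a4@(0,1):A a5@(5,2):B a6@(0,2):B
t=2: a0@(0,0):A a1@(2,2):B a2@(5,1):B a3@(3,1):B a4@(0,3):A a5@(5,2):B a6@(0,2):B
t=3: a0@(0,1):A a1@(2,2):B a2@(5,1):B a3@(3,1):B a4@(0,4):A a5@(5,2):B a6@(0,2):B
t=4: a0@(0,0):A a1@(2,2):B a2@(5,1):B a3@(3,1):B a4@(0,4):A a5@(5,2):B a6@(0,2):B
t=5: a0@(0,1):A a1@(2,2):B a2@(5,1):B a3@(3,1):B a4@(0,4):A a5@(5,2):B a6@(0,2):B
t=6: a0@(0,0):A a1@(2,2):B a2@(5,1):B a3@(3,1):B a4@(0,4):A a5@(5,2):B a6@(0,2):B
t=7: a0@(0,1):A a1@(2,2):B a2@(5,1):B a3@(3,1):B a4@(0,4):A a5@(5,2):B a6@(0,2):B
t=8: a0@(0,0):A a1@(2,2):B a2@(5,1):B a3@(3,1):B a4@(0,4):A a5@(5,2):B a6@(0,2):B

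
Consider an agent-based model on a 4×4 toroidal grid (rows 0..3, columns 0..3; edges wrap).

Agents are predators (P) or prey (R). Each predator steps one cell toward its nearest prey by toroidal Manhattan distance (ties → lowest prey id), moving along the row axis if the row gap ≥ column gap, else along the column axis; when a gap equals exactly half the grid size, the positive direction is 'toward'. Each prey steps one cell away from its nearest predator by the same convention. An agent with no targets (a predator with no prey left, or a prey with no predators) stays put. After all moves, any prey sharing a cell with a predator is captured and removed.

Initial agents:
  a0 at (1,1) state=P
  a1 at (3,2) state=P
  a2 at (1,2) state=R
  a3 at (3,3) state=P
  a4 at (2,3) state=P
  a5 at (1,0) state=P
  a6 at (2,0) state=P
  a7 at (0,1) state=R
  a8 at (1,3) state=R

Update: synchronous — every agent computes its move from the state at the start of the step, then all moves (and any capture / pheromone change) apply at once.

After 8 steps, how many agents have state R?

0

t=1: a0@(1,2):P a1@(0,2):P a3@(0,3):P a4@(1,3):P a5@(1,3):P a6@(1,0):P a7@(3,1):R
t=2: a0@(2,2):P a1@(3,2):P a3@(0,0):P a4@(2,3):P a5@(2,3):P a6@(2,0):P a7@(2,1):R
t=3: a0@(2,1):P a1@(2,2):P a3@(1,0):P a4@(2,0):P a5@(2,0):P a6@(2,1):P
t=4: (unchanged — steady state)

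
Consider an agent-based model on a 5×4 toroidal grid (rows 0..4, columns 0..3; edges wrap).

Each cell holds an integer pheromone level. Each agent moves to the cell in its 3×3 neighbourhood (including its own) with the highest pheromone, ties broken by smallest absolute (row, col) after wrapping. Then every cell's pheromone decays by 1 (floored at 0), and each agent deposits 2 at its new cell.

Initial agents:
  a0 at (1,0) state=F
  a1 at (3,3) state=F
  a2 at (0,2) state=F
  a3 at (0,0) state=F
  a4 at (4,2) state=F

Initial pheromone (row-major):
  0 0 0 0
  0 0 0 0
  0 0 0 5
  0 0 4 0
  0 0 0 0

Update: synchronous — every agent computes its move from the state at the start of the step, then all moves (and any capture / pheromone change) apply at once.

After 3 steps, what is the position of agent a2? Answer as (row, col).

t=1: a0@(2,3) a1@(2,3) a2@(0,1) a3@(0,0) a4@(3,2) | pheromone: 2 2 0 0 / 0 0 0 0 / 0 0 0 8 / 0 0 5 0 / 0 0 0 0
t=2: a0@(2,3) a1@(2,3) a2@(0,0) a3@(0,0) a4@(2,3) | pheromone: 5 1 0 0 / 0 0 0 0 / 0 0 0 13 / 0 0 4 0 / 0 0 0 0
t=3: a0@(2,3) a1@(2,3) a2@(0,0) a3@(0,0) a4@(2,3) | pheromone: 8 0 0 0 / 0 0 0 0 / 0 0 0 18 / 0 0 3 0 / 0 0 0 0

(0, 0)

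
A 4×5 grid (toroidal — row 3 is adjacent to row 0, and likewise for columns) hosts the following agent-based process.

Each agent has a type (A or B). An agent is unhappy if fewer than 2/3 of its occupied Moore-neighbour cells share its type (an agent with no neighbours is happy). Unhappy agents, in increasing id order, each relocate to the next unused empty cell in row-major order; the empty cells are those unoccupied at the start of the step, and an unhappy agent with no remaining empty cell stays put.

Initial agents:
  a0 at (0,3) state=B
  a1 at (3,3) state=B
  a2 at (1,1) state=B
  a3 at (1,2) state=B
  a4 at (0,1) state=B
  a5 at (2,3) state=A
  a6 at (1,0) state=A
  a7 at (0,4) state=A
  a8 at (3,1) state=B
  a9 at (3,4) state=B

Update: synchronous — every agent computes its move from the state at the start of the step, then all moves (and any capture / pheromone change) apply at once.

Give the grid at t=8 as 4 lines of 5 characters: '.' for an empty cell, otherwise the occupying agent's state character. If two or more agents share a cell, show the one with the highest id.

t=1: a0@(0,3):B a1@(0,0):B a2@(1,1):B a3@(1,2):B a4@(0,1):B a5@(0,2):A a6@(1,3):A a7@(1,4):A a8@(3,1):B a9@(2,0):B
t=2: a0@(0,4):B a1@(0,0):B a2@(1,1):B a3@(1,0):B a4@(0,1):B a5@(2,1):A a6@(2,2):A a7@(2,3):A a8@(3,1):B a9@(2,0):B
t=3: a0@(0,4):B a1@(0,0):B a2@(1,1):B a3@(1,0):B a4@(0,1):B a5@(0,2):A a6@(0,3):A a7@(2,3):A a8@(1,2):B a9@(2,0):B
t=4: a0@(0,4):B a1@(0,0):B a2@(1,1):B a3@(1,0):B a4@(0,1):B a5@(1,3):A a6@(1,4):A a7@(2,1):A a8@(2,2):B a9@(2,0):B
t=5: a0@(0,2):B a1@(0,0):B a2@(1,1):B a3@(1,0):B a4@(0,1):B a5@(0,3):A a6@(1,2):A a7@(2,3):A a8@(2,4):B a9@(3,0):B
t=6: a0@(0,4):B a1@(0,0):B a2@(1,1):B a3@(1,0):B a4@(0,1):B a5@(1,3):A a6@(1,4):A a7@(2,0):A a8@(2,4):B a9@(3,0):B
t=7: a0@(0,2):B a1@(0,0):B a2@(1,1):B a3@(1,0):B a4@(0,1):B a5@(0,3):A a6@(1,2):A a7@(2,1):A a8@(2,2):B a9@(3,0):B
t=8: a0@(0,4):B a1@(0,0):B a2@(1,1):B a3@(1,0):B a4@(0,1):B a5@(1,3):A a6@(1,4):A a7@(2,0):A a8@(2,3):B a9@(3,0):B

BB..B
BB.AA
A..B.
B....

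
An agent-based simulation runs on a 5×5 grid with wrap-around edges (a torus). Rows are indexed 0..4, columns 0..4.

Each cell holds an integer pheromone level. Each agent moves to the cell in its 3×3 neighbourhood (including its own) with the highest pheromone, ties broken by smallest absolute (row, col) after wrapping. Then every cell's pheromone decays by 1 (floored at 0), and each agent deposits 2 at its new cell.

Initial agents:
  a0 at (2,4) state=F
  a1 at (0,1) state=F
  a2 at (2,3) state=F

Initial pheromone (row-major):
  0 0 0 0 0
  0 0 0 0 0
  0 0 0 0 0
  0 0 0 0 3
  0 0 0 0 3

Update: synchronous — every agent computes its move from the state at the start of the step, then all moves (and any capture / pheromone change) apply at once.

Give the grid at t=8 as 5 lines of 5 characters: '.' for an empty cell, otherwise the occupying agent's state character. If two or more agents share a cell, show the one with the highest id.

t=1: a0@(3,4) a1@(0,0) a2@(3,4) | pheromone: 2 0 0 0 0 / 0 0 0 0 0 / 0 0 0 0 0 / 0 0 0 0 6 / 0 0 0 0 2
t=2: a0@(3,4) a1@(0,0) a2@(3,4) | pheromone: 3 0 0 0 0 / 0 0 0 0 0 / 0 0 0 0 0 / 0 0 0 0 9 / 0 0 0 0 1
t=3: a0@(3,4) a1@(0,0) a2@(3,4) | pheromone: 4 0 0 0 0 / 0 0 0 0 0 / 0 0 0 0 0 / 0 0 0 0 12 / 0 0 0 0 0
t=4: a0@(3,4) a1@(0,0) a2@(3,4) | pheromone: 5 0 0 0 0 / 0 0 0 0 0 / 0 0 0 0 0 / 0 0 0 0 15 / 0 0 0 0 0
t=5: a0@(3,4) a1@(0,0) a2@(3,4) | pheromone: 6 0 0 0 0 / 0 0 0 0 0 / 0 0 0 0 0 / 0 0 0 0 18 / 0 0 0 0 0
t=6: a0@(3,4) a1@(0,0) a2@(3,4) | pheromone: 7 0 0 0 0 / 0 0 0 0 0 / 0 0 0 0 0 / 0 0 0 0 21 / 0 0 0 0 0
t=7: a0@(3,4) a1@(0,0) a2@(3,4) | pheromone: 8 0 0 0 0 / 0 0 0 0 0 / 0 0 0 0 0 / 0 0 0 0 24 / 0 0 0 0 0
t=8: a0@(3,4) a1@(0,0) a2@(3,4) | pheromone: 9 0 0 0 0 / 0 0 0 0 0 / 0 0 0 0 0 / 0 0 0 0 27 / 0 0 0 0 0

F....
.....
.....
....F
.....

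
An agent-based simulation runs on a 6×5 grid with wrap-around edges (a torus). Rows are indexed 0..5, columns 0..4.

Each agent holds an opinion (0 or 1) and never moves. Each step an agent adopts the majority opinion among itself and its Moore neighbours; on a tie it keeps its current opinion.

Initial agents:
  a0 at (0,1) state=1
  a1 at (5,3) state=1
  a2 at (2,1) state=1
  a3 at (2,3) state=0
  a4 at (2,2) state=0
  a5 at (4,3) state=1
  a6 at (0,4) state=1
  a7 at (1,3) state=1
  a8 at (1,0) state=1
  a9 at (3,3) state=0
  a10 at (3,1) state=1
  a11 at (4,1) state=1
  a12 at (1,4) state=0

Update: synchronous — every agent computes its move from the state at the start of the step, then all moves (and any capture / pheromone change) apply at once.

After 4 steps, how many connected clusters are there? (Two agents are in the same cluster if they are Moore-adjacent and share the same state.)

t=1: a0@(0,1):1 a1@(5,3):1 a2@(2,1):1 a3@(2,3):0 a4@(2,2):0 a5@(4,3):1 a6@(0,4):1 a7@(1,3):0 a8@(1,0):1 a9@(3,3):0 a10@(3,1):1 a11@(4,1):1 a12@(1,4):1
t=2: (unchanged — steady state)

2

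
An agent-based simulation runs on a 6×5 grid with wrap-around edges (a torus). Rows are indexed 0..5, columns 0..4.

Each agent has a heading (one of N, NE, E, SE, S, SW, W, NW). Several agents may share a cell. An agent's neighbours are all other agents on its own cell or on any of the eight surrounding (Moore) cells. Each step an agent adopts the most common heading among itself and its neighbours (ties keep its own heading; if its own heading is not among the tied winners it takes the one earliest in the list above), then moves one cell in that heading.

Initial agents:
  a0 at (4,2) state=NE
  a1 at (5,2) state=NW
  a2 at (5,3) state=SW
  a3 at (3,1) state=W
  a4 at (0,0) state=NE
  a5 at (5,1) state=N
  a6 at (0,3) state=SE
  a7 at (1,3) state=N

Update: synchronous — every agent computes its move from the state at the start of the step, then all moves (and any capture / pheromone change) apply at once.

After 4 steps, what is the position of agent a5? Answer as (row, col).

(1, 0)

t=1: a0@(3,3):NE a1@(4,1):NW a2@(0,2):SW a3@(3,0):W a4@(5,1):NE a5@(4,2):NE a6@(1,4):SE a7@(0,3):N
t=2: a0@(2,4):NE a1@(3,2):NE a2@(1,1):SW a3@(3,4):W a4@(4,2):NE a5@(3,3):NE a6@(2,0):SE a7@(5,3):N
t=3: a0@(1,0):NE a1@(2,3):NE a2@(2,0):SW a3@(2,0):NE a4@(3,3):NE a5@(2,4):NE a6@(3,1):SE a7@(4,3):N
t=4: a0@(0,1):NE a1@(1,4):NE a2@(1,1):NE a3@(1,1):NE a4@(2,4):NE a5@(1,0):NE a6@(4,2):SE a7@(3,3):N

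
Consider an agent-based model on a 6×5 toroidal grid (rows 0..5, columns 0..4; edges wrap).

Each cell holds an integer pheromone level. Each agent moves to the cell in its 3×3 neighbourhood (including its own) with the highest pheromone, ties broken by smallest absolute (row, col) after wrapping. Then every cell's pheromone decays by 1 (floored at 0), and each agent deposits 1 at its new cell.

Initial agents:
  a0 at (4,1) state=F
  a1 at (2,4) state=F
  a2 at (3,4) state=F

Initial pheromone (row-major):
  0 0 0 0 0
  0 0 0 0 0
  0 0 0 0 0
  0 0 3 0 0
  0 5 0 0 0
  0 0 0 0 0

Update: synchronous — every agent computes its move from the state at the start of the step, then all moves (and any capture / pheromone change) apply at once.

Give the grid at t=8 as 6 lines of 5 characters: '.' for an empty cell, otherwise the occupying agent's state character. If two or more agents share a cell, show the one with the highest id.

.....
F....
.....
.....
.F...
.....

t=1: a0@(4,1) a1@(1,0) a2@(2,0) | pheromone: 0 0 0 0 0 / 1 0 0 0 0 / 1 0 0 0 0 / 0 0 2 0 0 / 0 5 0 0 0 / 0 0 0 0 0
t=2: a0@(4,1) a1@(1,0) a2@(1,0) | pheromone: 0 0 0 0 0 / 2 0 0 0 0 / 0 0 0 0 0 / 0 0 1 0 0 / 0 5 0 0 0 / 0 0 0 0 0
t=3: a0@(4,1) a1@(1,0) a2@(1,0) | pheromone: 0 0 0 0 0 / 3 0 0 0 0 / 0 0 0 0 0 / 0 0 0 0 0 / 0 5 0 0 0 / 0 0 0 0 0
t=4: a0@(4,1) a1@(1,0) a2@(1,0) | pheromone: 0 0 0 0 0 / 4 0 0 0 0 / 0 0 0 0 0 / 0 0 0 0 0 / 0 5 0 0 0 / 0 0 0 0 0
t=5: a0@(4,1) a1@(1,0) a2@(1,0) | pheromone: 0 0 0 0 0 / 5 0 0 0 0 / 0 0 0 0 0 / 0 0 0 0 0 / 0 5 0 0 0 / 0 0 0 0 0
t=6: a0@(4,1) a1@(1,0) a2@(1,0) | pheromone: 0 0 0 0 0 / 6 0 0 0 0 / 0 0 0 0 0 / 0 0 0 0 0 / 0 5 0 0 0 / 0 0 0 0 0
t=7: a0@(4,1) a1@(1,0) a2@(1,0) | pheromone: 0 0 0 0 0 / 7 0 0 0 0 / 0 0 0 0 0 / 0 0 0 0 0 / 0 5 0 0 0 / 0 0 0 0 0
t=8: a0@(4,1) a1@(1,0) a2@(1,0) | pheromone: 0 0 0 0 0 / 8 0 0 0 0 / 0 0 0 0 0 / 0 0 0 0 0 / 0 5 0 0 0 / 0 0 0 0 0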